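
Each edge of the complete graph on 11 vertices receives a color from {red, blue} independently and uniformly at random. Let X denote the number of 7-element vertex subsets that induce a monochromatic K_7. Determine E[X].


Let X = Σ_S X_S over the C(11, 7) = 330 subsets S of size 7, where X_S = 1 if the K_7 on S is monochromatic.
For a fixed S, the K_7 on S has C(7, 2) = 21 edges. P[all 21 edges red] = (1/2)^21, and likewise for blue, so P[monochromatic] = 2·(1/2)^21 = 2^{1 − 21} = 1/1048576.
Summing: E[X] = C(11, 7) · 2^{1 − 21} = 330 · 1/1048576 = 165/524288.
Numerically: E[X] ≈ 0.0003.

E[X] = C(11,7)·2^(1−C(7,2)) = 165/524288 ≈ 0.0003.


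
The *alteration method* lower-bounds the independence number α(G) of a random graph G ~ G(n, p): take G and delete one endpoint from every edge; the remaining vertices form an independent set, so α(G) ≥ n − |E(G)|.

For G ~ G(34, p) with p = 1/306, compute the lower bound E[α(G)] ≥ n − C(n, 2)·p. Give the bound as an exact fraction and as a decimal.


E[|E(G)|] = C(34, 2)·p = 561 · (1/306) = 11/6.
E[α(G)] ≥ n − E[|E(G)|] = 34 − 11/6 = 193/6.
Numerically: ≈ 32.167.
(This is only a lower bound; the true E[α(G)] may be larger.)

E[α(G)] ≥ 193/6 ≈ 32.167.


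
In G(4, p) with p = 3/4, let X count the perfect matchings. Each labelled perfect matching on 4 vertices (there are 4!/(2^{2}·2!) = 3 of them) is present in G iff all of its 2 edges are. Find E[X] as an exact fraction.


K_4 has 4!/(2^{2}·2!) = 3 labelled perfect matchings.
For each such perfect matching H, let X_H = 1 if all 2 edges of H are present in G. Then P[X_H = 1] = p^{2} = (3/4)^{2} = 9/16.
By linearity of expectation: E[X] = Σ_H E[X_H] = 3 · p^{2} = 3 · 9/16 = 27/16.
Numerically: E[X] ≈ 1.6875.

E[X] = 3 · (3/4)^{2} = 27/16 ≈ 1.6875.


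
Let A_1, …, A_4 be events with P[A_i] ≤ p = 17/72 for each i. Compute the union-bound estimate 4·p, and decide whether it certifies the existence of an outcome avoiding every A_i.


Union bound: P[∪_{i=1}^{4} A_i] ≤ Σ_i P[A_i] ≤ 4·p = 4·(17/72) = 17/18.
Numerically: 17/18 ≈ 0.94444.
Is 17/18 < 1? YES.
Since P[∪ A_i] ≤ 17/18 < 1, the complement has P[∩ A_i^c] ≥ 1 − 17/18 = 1/18 > 0, so some outcome avoids every A_i.

4·p = 17/18 ≈ 0.94444; existence CERTIFIED by the union bound.


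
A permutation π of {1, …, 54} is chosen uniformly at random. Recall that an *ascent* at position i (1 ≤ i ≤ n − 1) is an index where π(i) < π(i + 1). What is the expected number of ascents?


Write X = Σ X_I over i = 1, …, 53, with X_I the indicator of one ascent.
There are 53 indicators.
For each fixed i, the pair (π(i), π(i+1)) is a uniformly random ordered pair of distinct values from {1, …, 54}; by symmetry P[π(i) < π(i+1)] = 1/2.
By linearity: E[X] = 53 · (1/2) = (54 − 1) · (1/2) = 53/2 ≈ 26.500.

E[X] = 53/2 = 26.500.


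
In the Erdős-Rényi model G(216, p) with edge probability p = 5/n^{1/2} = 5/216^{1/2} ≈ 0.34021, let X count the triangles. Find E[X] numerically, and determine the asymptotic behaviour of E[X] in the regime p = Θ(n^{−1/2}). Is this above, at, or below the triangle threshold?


Number of potential triangles: C(216, 3) = 1656360.
Each occurs with probability p³ ≈ (0.34021)³ ≈ 3.9375800e-02.
By linearity: E[X] = C(216, 3)·p³ ≈ 1656360 · 3.9375800e-02 ≈ 65220.49946.
Since α = 1/2 < 1, p = c/n^{1/2} ≫ 1/n is above the triangle threshold p ~ 1/n. Asymptotically E[X] ~ (c³/6)·n^{3(1−α)} = (5³/6)·n^{1.5} → ∞; triangles are abundant w.h.p.

E[X] ≈ 65220.49946; in regime p = Θ(1/n^{1/2}) E[X] diverges (above the triangle threshold p ~ 1/n).


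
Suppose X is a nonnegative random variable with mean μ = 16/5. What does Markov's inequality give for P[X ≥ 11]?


μ = E[X] = 16/5, a = 11.
Markov: P[X ≥ 11] ≤ μ/a = (16/5)/11 = 16/55.
Numerically: ≈ 0.291.
(Since a = 11 > μ = 3.200, the bound 16/55 is < 1 and informative.)

P[X ≥ 11] ≤ 16/55 ≈ 0.291.


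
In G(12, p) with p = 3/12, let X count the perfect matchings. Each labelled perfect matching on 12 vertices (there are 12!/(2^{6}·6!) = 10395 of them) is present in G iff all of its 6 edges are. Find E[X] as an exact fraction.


K_12 has 12!/(2^{6}·6!) = 10395 labelled perfect matchings.
For each such perfect matching H, let X_H = 1 if all 6 edges of H are present in G. Then P[X_H = 1] = p^{6} = (1/4)^{6} = 1/4096.
By linearity of expectation: E[X] = Σ_H E[X_H] = 10395 · p^{6} = 10395 · 1/4096 = 10395/4096.
Numerically: E[X] ≈ 2.54.

E[X] = 10395 · (1/4)^{6} = 10395/4096 ≈ 2.54.


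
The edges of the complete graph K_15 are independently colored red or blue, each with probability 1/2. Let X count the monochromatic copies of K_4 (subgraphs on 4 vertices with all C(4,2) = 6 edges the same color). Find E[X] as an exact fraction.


Let X = Σ_S X_S over the C(15, 4) = 1365 subsets S of size 4, where X_S = 1 if the K_4 on S is monochromatic.
For a fixed S, the K_4 on S has C(4, 2) = 6 edges. P[all 6 edges red] = (1/2)^6, and likewise for blue, so P[monochromatic] = 2·(1/2)^6 = 2^{1 − 6} = 1/32.
By linearity of expectation: E[X] = C(15, 4) · 2^{1 − 6} = 1365 · 1/32 = 1365/32.
Numerically: E[X] ≈ 42.65625.

E[X] = C(15,4)·2^(1−C(4,2)) = 1365/32 ≈ 42.65625.


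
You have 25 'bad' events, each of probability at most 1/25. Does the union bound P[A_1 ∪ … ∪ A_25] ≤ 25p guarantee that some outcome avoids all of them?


Union bound: P[∪_{i=1}^{25} A_i] ≤ Σ_i P[A_i] ≤ 25·p = 25·(1/25) = 1.
Numerically: 1 ≈ 1.0000.
Is 1 < 1? NO.
Since the bound 1 is ≥ 1, the union bound is uninformative here; it does NOT by itself certify existence.

25·p = 1 ≈ 1.0000; existence NOT certified by the union bound.


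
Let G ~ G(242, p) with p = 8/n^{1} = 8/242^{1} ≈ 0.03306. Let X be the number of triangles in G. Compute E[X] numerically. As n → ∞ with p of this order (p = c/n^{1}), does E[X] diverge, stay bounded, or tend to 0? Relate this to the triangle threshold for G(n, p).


Number of potential triangles: C(242, 3) = 2332880.
Each occurs with probability p³ ≈ (0.03306)³ ≈ 3.612633e-05.
By linearity: E[X] = C(242, 3)·p³ ≈ 2332880 · 3.612633e-05 ≈ 84.2784.
Here α = 1, so p = 8/n is exactly at the triangle threshold p ~ 1/n. Asymptotically E[X] → c³/6 = 8³/6 = 256/3 ≈ 85.3333, a bounded constant. In this regime the triangle count is asymptotically Poisson(c³/6).

E[X] ≈ 84.2784; in regime p = Θ(1/n^{1}) E[X] stays bounded (at the triangle threshold p ~ 1/n).


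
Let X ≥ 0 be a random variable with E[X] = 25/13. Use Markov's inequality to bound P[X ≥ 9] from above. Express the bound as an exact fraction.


μ = E[X] = 25/13, a = 9.
Markov: P[X ≥ 9] ≤ μ/a = (25/13)/9 = 25/117.
Numerically: ≈ 0.2137.
(Since a = 9 > μ = 1.9231, the bound 25/117 is < 1 and informative.)

P[X ≥ 9] ≤ 25/117 ≈ 0.2137.


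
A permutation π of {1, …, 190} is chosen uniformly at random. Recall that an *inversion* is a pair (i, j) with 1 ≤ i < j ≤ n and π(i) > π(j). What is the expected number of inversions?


Write X = Σ X_I over the C(190, 2) = 17955 pairs i < j, with X_I the indicator of one inversion.
There are 17955 indicators.
For each fixed pair i < j, the values π(i) and π(j) are two distinct elements of {1, …, 190} in uniformly random order; by symmetry P[π(i) > π(j)] = 1/2.
By linearity: E[X] = 17955 · (1/2) = C(190, 2) · (1/2) = 17955/2 = 17955/2 ≈ 8977.50000.

E[X] = 17955/2 = 8977.50000.


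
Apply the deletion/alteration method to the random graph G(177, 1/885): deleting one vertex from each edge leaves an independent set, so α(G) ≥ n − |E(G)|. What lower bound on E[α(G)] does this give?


E[|E(G)|] = C(177, 2)·p = 15576 · (1/885) = 88/5.
E[α(G)] ≥ n − E[|E(G)|] = 177 − 88/5 = 797/5.
Numerically: ≈ 159.400000.
(This is only a lower bound; the true E[α(G)] may be larger.)

E[α(G)] ≥ 797/5 ≈ 159.400000.


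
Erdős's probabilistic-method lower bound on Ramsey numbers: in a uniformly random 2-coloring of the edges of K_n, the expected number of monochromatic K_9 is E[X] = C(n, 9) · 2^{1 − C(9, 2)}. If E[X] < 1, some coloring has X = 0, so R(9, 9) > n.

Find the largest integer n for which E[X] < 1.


We need C(n, 9) · 2^{1 − 36} < 1, i.e. C(n, 9) < 2^{36 − 1} = 34359738368.
Check values of n near the boundary:
  n = 60: C(60, 9) = 14783142660; 14783142660 < 34359738368? YES
  n = 61: C(61, 9) = 17341763505; 17341763505 < 34359738368? YES
  n = 62: C(62, 9) = 20286591270; 20286591270 < 34359738368? YES
  n = 63: C(63, 9) = 23667689815; 23667689815 < 34359738368? YES
  n = 64: C(64, 9) = 27540584512; 27540584512 < 34359738368? YES
  n = 65: C(65, 9) = 31966749880; 31966749880 < 34359738368? YES
  n = 66: C(66, 9) = 37014131440; 37014131440 < 34359738368? NO
  n = 67: C(67, 9) = 42757703560; 42757703560 < 34359738368? NO
  n = 68: C(68, 9) = 49280065120; 49280065120 < 34359738368? NO
The largest n with C(n, 9) < 34359738368 is n = 65 (where E[X] = 3995843735/4294967296 ≈ 0.930). Hence R(9, 9) > 65, i.e. R(9, 9) ≥ 66.

Largest n = 65; hence R(9, 9) > 65.


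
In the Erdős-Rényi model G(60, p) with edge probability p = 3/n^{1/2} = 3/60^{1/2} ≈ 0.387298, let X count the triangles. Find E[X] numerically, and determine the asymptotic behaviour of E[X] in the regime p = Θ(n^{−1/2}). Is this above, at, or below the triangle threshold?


Number of potential triangles: C(60, 3) = 34220.
Each occurs with probability p³ ≈ (0.387298)³ ≈ 5.80947502e-02.
By linearity: E[X] = C(60, 3)·p³ ≈ 34220 · 5.80947502e-02 ≈ 1988.002352.
Since α = 1/2 < 1, p = c/n^{1/2} ≫ 1/n is above the triangle threshold p ~ 1/n. Asymptotically E[X] ~ (c³/6)·n^{3(1−α)} = (3³/6)·n^{1.5} → ∞; triangles are abundant w.h.p.

E[X] ≈ 1988.002352; in regime p = Θ(1/n^{1/2}) E[X] diverges (above the triangle threshold p ~ 1/n).


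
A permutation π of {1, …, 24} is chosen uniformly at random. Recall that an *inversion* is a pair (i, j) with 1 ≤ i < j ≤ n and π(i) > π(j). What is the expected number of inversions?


Write X = Σ X_I over the C(24, 2) = 276 pairs i < j, with X_I the indicator of one inversion.
There are 276 indicators.
For each fixed pair i < j, the values π(i) and π(j) are two distinct elements of {1, …, 24} in uniformly random order; by symmetry P[π(i) > π(j)] = 1/2.
By linearity: E[X] = 276 · (1/2) = C(24, 2) · (1/2) = 276/2 = 138 ≈ 138.000000.

E[X] = 138 = 138.000000.


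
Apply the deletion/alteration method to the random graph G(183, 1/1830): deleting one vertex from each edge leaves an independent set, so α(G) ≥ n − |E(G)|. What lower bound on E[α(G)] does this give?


E[|E(G)|] = C(183, 2)·p = 16653 · (1/1830) = 91/10.
E[α(G)] ≥ n − E[|E(G)|] = 183 − 91/10 = 1739/10.
Numerically: ≈ 173.9000.
(This is only a lower bound; the true E[α(G)] may be larger.)

E[α(G)] ≥ 1739/10 ≈ 173.9000.


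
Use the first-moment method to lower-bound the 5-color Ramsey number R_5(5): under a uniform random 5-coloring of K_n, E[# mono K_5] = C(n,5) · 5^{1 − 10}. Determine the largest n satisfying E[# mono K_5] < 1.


We need C(n, 5) · 5^{1 − 10} < 1, i.e. C(n, 5) < 5^{10 − 1} = 1953125.
Check values of n near the boundary:
  n = 43: C(43, 5) = 962598; 962598 < 1953125? YES
  n = 44: C(44, 5) = 1086008; 1086008 < 1953125? YES
  n = 45: C(45, 5) = 1221759; 1221759 < 1953125? YES
  n = 46: C(46, 5) = 1370754; 1370754 < 1953125? YES
  n = 47: C(47, 5) = 1533939; 1533939 < 1953125? YES
  n = 48: C(48, 5) = 1712304; 1712304 < 1953125? YES
  n = 49: C(49, 5) = 1906884; 1906884 < 1953125? YES
  n = 50: C(50, 5) = 2118760; 2118760 < 1953125? NO
  n = 51: C(51, 5) = 2349060; 2349060 < 1953125? NO
  n = 52: C(52, 5) = 2598960; 2598960 < 1953125? NO
The largest n with C(n, 5) < 1953125 is n = 49 (where E[X] = 1906884/1953125 ≈ 0.97632). Hence R_5(5) > 49, i.e. R_5(5) ≥ 50.

Largest n = 49; hence R_5(5) > 49.


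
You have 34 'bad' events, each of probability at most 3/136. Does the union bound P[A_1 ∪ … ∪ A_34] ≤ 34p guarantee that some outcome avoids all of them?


Union bound: P[∪_{i=1}^{34} A_i] ≤ Σ_i P[A_i] ≤ 34·p = 34·(3/136) = 3/4.
Numerically: 3/4 ≈ 0.7500.
Is 3/4 < 1? YES.
Since P[∪ A_i] ≤ 3/4 < 1, the complement has P[∩ A_i^c] ≥ 1 − 3/4 = 1/4 > 0, so some outcome avoids every A_i.

34·p = 3/4 ≈ 0.7500; existence CERTIFIED by the union bound.


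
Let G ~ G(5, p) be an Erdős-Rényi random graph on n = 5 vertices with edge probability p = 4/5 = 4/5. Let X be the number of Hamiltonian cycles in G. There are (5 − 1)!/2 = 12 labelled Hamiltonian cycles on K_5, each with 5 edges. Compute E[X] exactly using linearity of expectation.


K_5 has (5 − 1)!/2 = 12 labelled Hamiltonian cycles.
For each such Hamiltonian cycle H, let X_H = 1 if all 5 edges of H are present in G. Then P[X_H = 1] = p^{5} = (4/5)^{5} = 1024/3125.
By linearity: E[X] = Σ_H E[X_H] = 12 · p^{5} = 12 · 1024/3125 = 12288/3125.
Numerically: E[X] ≈ 3.9322.

E[X] = 12 · (4/5)^{5} = 12288/3125 ≈ 3.9322.


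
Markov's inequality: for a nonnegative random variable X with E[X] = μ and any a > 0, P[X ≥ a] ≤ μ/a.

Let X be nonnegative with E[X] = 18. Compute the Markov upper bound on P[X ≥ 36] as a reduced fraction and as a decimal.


μ = E[X] = 18, a = 36.
Markov: P[X ≥ 36] ≤ μ/a = (18)/36 = 1/2.
Numerically: ≈ 0.50000.
(Since a = 36 > μ = 18.00000, the bound 1/2 is < 1 and informative.)

P[X ≥ 36] ≤ 1/2 ≈ 0.50000.


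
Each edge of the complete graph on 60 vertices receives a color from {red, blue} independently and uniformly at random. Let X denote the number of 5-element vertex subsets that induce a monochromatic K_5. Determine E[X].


Let X = Σ_S X_S over the C(60, 5) = 5461512 subsets S of size 5, where X_S = 1 if the K_5 on S is monochromatic.
For a fixed S, the K_5 on S has C(5, 2) = 10 edges. P[all 10 edges red] = (1/2)^10, and likewise for blue, so P[monochromatic] = 2·(1/2)^10 = 2^{1 − 10} = 1/512.
By linearity of expectation: E[X] = C(60, 5) · 2^{1 − 10} = 5461512 · 1/512 = 682689/64.
Numerically: E[X] ≈ 10667.015625.

E[X] = C(60,5)·2^(1−C(5,2)) = 682689/64 ≈ 10667.015625.


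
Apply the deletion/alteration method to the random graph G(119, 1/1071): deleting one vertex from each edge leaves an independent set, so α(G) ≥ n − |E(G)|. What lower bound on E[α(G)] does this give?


E[|E(G)|] = C(119, 2)·p = 7021 · (1/1071) = 59/9.
E[α(G)] ≥ n − E[|E(G)|] = 119 − 59/9 = 1012/9.
Numerically: ≈ 112.4444.
(This is only a lower bound; the true E[α(G)] may be larger.)

E[α(G)] ≥ 1012/9 ≈ 112.4444.


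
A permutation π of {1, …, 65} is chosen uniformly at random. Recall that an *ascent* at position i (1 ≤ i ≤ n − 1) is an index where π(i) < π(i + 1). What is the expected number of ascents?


Write X = Σ X_I over i = 1, …, 64, with X_I the indicator of one ascent.
There are 64 indicators.
For each fixed i, the pair (π(i), π(i+1)) is a uniformly random ordered pair of distinct values from {1, …, 65}; by symmetry P[π(i) < π(i+1)] = 1/2.
By linearity: E[X] = 64 · (1/2) = (65 − 1) · (1/2) = 32 ≈ 32.000.

E[X] = 32 = 32.000.


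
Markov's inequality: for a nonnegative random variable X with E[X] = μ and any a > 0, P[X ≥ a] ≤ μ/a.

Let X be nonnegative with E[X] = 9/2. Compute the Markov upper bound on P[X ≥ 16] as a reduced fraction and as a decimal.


μ = E[X] = 9/2, a = 16.
Markov: P[X ≥ 16] ≤ μ/a = (9/2)/16 = 9/32.
Numerically: ≈ 0.281250.
(Since a = 16 > μ = 4.500000, the bound 9/32 is < 1 and informative.)

P[X ≥ 16] ≤ 9/32 ≈ 0.281250.


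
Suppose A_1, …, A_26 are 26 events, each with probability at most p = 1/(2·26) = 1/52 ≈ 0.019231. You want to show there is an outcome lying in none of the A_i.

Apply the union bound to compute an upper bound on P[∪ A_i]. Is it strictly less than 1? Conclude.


Union bound: P[∪_{i=1}^{26} A_i] ≤ Σ_i P[A_i] ≤ 26·p = 26·(1/52) = 1/2.
Numerically: 1/2 ≈ 0.500000.
Is 1/2 < 1? YES.
Since P[∪ A_i] ≤ 1/2 < 1, the complement has P[∩ A_i^c] ≥ 1 − 1/2 = 1/2 > 0, so some outcome avoids every A_i.

26·p = 1/2 ≈ 0.500000; existence CERTIFIED by the union bound.


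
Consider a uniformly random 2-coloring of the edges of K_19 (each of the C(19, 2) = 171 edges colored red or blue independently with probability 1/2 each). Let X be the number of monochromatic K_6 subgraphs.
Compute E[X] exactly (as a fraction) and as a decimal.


Let X = Σ_S X_S over the C(19, 6) = 27132 subsets S of size 6, where X_S = 1 if the K_6 on S is monochromatic.
For a fixed S, the K_6 on S has C(6, 2) = 15 edges. P[all 15 edges red] = (1/2)^15, and likewise for blue, so P[monochromatic] = 2·(1/2)^15 = 2^{1 − 15} = 1/16384.
Summing: E[X] = C(19, 6) · 2^{1 − 15} = 27132 · 1/16384 = 6783/4096.
Numerically: E[X] ≈ 1.6560.

E[X] = C(19,6)·2^(1−C(6,2)) = 6783/4096 ≈ 1.6560.


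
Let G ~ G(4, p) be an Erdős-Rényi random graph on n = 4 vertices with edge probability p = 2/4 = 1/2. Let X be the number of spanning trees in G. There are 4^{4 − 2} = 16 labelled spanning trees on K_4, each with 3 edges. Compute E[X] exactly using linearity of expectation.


K_4 has 4^{4 − 2} = 16 labelled spanning trees.
For each such spanning tree H, let X_H = 1 if all 3 edges of H are present in G. Then P[X_H = 1] = p^{3} = (1/2)^{3} = 1/8.
By linearity: E[X] = Σ_H E[X_H] = 16 · p^{3} = 16 · 1/8 = 2.
Numerically: E[X] ≈ 2.

E[X] = 16 · (1/2)^{3} = 2 ≈ 2.


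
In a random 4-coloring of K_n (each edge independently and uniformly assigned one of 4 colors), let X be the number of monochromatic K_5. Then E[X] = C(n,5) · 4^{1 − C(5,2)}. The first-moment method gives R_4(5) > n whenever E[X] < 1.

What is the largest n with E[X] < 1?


We need C(n, 5) · 4^{1 − 10} < 1, i.e. C(n, 5) < 4^{10 − 1} = 262144.
Check values of n near the boundary:
  n = 32: C(32, 5) = 201376; 201376 < 262144? YES
  n = 33: C(33, 5) = 237336; 237336 < 262144? YES
  n = 34: C(34, 5) = 278256; 278256 < 262144? NO
  n = 35: C(35, 5) = 324632; 324632 < 262144? NO
The largest n with C(n, 5) < 262144 is n = 33 (where E[X] = 29667/32768 ≈ 0.905). Hence R_4(5) > 33, i.e. R_4(5) ≥ 34.

Largest n = 33; hence R_4(5) > 33.


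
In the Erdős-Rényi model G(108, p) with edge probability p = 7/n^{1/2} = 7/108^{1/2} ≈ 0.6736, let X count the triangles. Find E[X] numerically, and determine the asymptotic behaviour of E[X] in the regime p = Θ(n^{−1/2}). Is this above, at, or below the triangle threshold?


Number of potential triangles: C(108, 3) = 204156.
Each occurs with probability p³ ≈ (0.6736)³ ≈ 3.056036e-01.
By linearity: E[X] = C(108, 3)·p³ ≈ 204156 · 3.056036e-01 ≈ 62390.8116.
Since α = 1/2 < 1, p = c/n^{1/2} ≫ 1/n is above the triangle threshold p ~ 1/n. Asymptotically E[X] ~ (c³/6)·n^{3(1−α)} = (7³/6)·n^{1.5} → ∞; triangles are abundant w.h.p.

E[X] ≈ 62390.8116; in regime p = Θ(1/n^{1/2}) E[X] diverges (above the triangle threshold p ~ 1/n).


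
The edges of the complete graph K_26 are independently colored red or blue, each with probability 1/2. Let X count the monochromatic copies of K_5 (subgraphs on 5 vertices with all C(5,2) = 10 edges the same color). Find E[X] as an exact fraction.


Let X = Σ_S X_S over the C(26, 5) = 65780 subsets S of size 5, where X_S = 1 if the K_5 on S is monochromatic.
For a fixed S, the K_5 on S has C(5, 2) = 10 edges. P[all 10 edges red] = (1/2)^10, and likewise for blue, so P[monochromatic] = 2·(1/2)^10 = 2^{1 − 10} = 1/512.
By linearity: E[X] = C(26, 5) · 2^{1 − 10} = 65780 · 1/512 = 16445/128.
Numerically: E[X] ≈ 128.477.

E[X] = C(26,5)·2^(1−C(5,2)) = 16445/128 ≈ 128.477.


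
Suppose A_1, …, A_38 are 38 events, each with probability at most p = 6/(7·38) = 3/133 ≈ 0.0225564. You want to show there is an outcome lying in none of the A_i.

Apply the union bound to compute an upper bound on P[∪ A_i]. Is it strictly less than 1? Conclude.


Union bound: P[∪_{i=1}^{38} A_i] ≤ Σ_i P[A_i] ≤ 38·p = 38·(3/133) = 6/7.
Numerically: 6/7 ≈ 0.8571429.
Is 6/7 < 1? YES.
Since P[∪ A_i] ≤ 6/7 < 1, the complement has P[∩ A_i^c] ≥ 1 − 6/7 = 1/7 > 0, so some outcome avoids every A_i.

38·p = 6/7 ≈ 0.8571429; existence CERTIFIED by the union bound.


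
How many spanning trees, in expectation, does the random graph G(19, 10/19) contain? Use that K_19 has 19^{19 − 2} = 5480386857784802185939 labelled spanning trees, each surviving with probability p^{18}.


K_19 has 19^{19 − 2} = 5480386857784802185939 labelled spanning trees.
For each such spanning tree H, let X_H = 1 if all 18 edges of H are present in G. Then P[X_H = 1] = p^{18} = (10/19)^{18} = 1000000000000000000/104127350297911241532841.
By linearity: E[X] = Σ_H E[X_H] = 5480386857784802185939 · p^{18} = 5480386857784802185939 · 1000000000000000000/104127350297911241532841 = 1000000000000000000/19.
Numerically: E[X] ≈ 5.2632e+16.

E[X] = 5480386857784802185939 · (10/19)^{18} = 1000000000000000000/19 ≈ 5.2632e+16.


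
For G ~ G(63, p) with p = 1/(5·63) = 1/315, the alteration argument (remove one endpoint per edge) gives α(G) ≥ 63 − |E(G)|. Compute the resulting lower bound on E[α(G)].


E[|E(G)|] = C(63, 2)·p = 1953 · (1/315) = 31/5.
E[α(G)] ≥ n − E[|E(G)|] = 63 − 31/5 = 284/5.
Numerically: ≈ 56.800000.
(This is only a lower bound; the true E[α(G)] may be larger.)

E[α(G)] ≥ 284/5 ≈ 56.800000.


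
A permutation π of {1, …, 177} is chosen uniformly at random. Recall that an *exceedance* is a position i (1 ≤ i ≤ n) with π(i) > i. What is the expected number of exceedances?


Write X = Σ_{i=1}^{177} X_i, where X_i = 1_{π(i) > i}.
For each fixed i, π(i) is uniform over {1, …, 177} (marginal of a uniform permutation), so P[π(i) > i] = (n − i)/n. Summing: Σ_{i=1}^{177} (n − i)/n = (0 + 1 + … + 176)/177 = 177(177 − 1)/(2·177) = (177 − 1)/2.
Hence E[X] = Σ_{i=1}^{177} (177 − i)/177 = 88 ≈ 88.0000.

E[X] = 88 = 88.0000.


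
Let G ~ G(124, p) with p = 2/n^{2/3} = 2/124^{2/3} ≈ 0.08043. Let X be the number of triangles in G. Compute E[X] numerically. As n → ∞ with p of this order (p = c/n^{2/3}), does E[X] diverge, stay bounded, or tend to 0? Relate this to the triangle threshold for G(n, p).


Number of potential triangles: C(124, 3) = 310124.
Each occurs with probability p³ ≈ (0.08043)³ ≈ 5.2029136e-04.
By linearity: E[X] = C(124, 3)·p³ ≈ 310124 · 5.2029136e-04 ≈ 161.35484.
Since α = 2/3 < 1, p = c/n^{2/3} ≫ 1/n is above the triangle threshold p ~ 1/n. Asymptotically E[X] ~ (c³/6)·n^{3(1−α)} = (2³/6)·n^{1} → ∞; triangles are abundant w.h.p.

E[X] ≈ 161.35484; in regime p = Θ(1/n^{2/3}) E[X] diverges (above the triangle threshold p ~ 1/n).


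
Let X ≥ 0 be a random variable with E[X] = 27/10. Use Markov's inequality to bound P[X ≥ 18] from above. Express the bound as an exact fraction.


μ = E[X] = 27/10, a = 18.
Markov: P[X ≥ 18] ≤ μ/a = (27/10)/18 = 3/20.
Numerically: ≈ 0.15000.
(Since a = 18 > μ = 2.70000, the bound 3/20 is < 1 and informative.)

P[X ≥ 18] ≤ 3/20 ≈ 0.15000.


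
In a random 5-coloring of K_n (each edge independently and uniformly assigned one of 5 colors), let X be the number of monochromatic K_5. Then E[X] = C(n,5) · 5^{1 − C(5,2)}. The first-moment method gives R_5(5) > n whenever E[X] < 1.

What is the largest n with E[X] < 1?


We need C(n, 5) · 5^{1 − 10} < 1, i.e. C(n, 5) < 5^{10 − 1} = 1953125.
Check values of n near the boundary:
  n = 46: C(46, 5) = 1370754; 1370754 < 1953125? YES
  n = 47: C(47, 5) = 1533939; 1533939 < 1953125? YES
  n = 48: C(48, 5) = 1712304; 1712304 < 1953125? YES
  n = 49: C(49, 5) = 1906884; 1906884 < 1953125? YES
  n = 50: C(50, 5) = 2118760; 2118760 < 1953125? NO
  n = 51: C(51, 5) = 2349060; 2349060 < 1953125? NO
The largest n with C(n, 5) < 1953125 is n = 49 (where E[X] = 1906884/1953125 ≈ 0.97632). Hence R_5(5) > 49, i.e. R_5(5) ≥ 50.

Largest n = 49; hence R_5(5) > 49.


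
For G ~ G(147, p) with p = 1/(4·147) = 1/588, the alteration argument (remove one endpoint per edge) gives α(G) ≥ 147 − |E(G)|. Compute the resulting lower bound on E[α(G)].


E[|E(G)|] = C(147, 2)·p = 10731 · (1/588) = 73/4.
E[α(G)] ≥ n − E[|E(G)|] = 147 − 73/4 = 515/4.
Numerically: ≈ 128.750.
(This is only a lower bound; the true E[α(G)] may be larger.)

E[α(G)] ≥ 515/4 ≈ 128.750.


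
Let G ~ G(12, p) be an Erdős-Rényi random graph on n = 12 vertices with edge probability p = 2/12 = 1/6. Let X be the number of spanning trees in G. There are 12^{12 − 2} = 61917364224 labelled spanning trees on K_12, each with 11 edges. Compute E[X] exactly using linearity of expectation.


K_12 has 12^{12 − 2} = 61917364224 labelled spanning trees.
For each such spanning tree H, let X_H = 1 if all 11 edges of H are present in G. Then P[X_H = 1] = p^{11} = (1/6)^{11} = 1/362797056.
Summing the indicators: E[X] = Σ_H E[X_H] = 61917364224 · p^{11} = 61917364224 · 1/362797056 = 512/3.
Numerically: E[X] ≈ 170.67.

E[X] = 61917364224 · (1/6)^{11} = 512/3 ≈ 170.67.


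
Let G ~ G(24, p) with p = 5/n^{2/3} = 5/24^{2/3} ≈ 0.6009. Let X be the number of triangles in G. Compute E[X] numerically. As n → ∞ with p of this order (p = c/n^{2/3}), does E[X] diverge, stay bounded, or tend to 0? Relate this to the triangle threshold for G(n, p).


Number of potential triangles: C(24, 3) = 2024.
Each occurs with probability p³ ≈ (0.6009)³ ≈ 2.170139e-01.
By linearity: E[X] = C(24, 3)·p³ ≈ 2024 · 2.170139e-01 ≈ 439.2361.
Since α = 2/3 < 1, p = c/n^{2/3} ≫ 1/n is above the triangle threshold p ~ 1/n. Asymptotically E[X] ~ (c³/6)·n^{3(1−α)} = (5³/6)·n^{1} → ∞; triangles are abundant w.h.p.

E[X] ≈ 439.2361; in regime p = Θ(1/n^{2/3}) E[X] diverges (above the triangle threshold p ~ 1/n).


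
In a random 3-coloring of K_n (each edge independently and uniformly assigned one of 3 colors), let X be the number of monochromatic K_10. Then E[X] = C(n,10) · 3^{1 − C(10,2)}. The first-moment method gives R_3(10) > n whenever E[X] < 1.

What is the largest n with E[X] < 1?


We need C(n, 10) · 3^{1 − 45} < 1, i.e. C(n, 10) < 3^{45 − 1} = 984770902183611232881.
Check values of n near the boundary:
  n = 570: C(570, 10) = 921524823451961408691; 921524823451961408691 < 984770902183611232881? YES
  n = 571: C(571, 10) = 937951290893172842001; 937951290893172842001 < 984770902183611232881? YES
  n = 572: C(572, 10) = 954640815642161682606; 954640815642161682606 < 984770902183611232881? YES
  n = 573: C(573, 10) = 971597135635805762226; 971597135635805762226 < 984770902183611232881? YES
  n = 574: C(574, 10) = 988824035203816502691; 988824035203816502691 < 984770902183611232881? NO
The largest n with C(n, 10) < 984770902183611232881 is n = 573 (where E[X] = 35985079097622435638/36472996377170786403 ≈ 0.9866). Hence R_3(10) > 573, i.e. R_3(10) ≥ 574.

Largest n = 573; hence R_3(10) > 573.


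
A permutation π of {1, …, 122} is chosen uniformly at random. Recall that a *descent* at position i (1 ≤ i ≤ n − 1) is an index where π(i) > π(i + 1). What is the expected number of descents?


Write X = Σ X_I over i = 1, …, 121, with X_I the indicator of one descent.
There are 121 indicators.
For each fixed i, the pair (π(i), π(i+1)) is a uniformly random ordered pair of distinct values from {1, …, 122}; by symmetry P[π(i) > π(i+1)] = 1/2.
By linearity: E[X] = 121 · (1/2) = (122 − 1) · (1/2) = 121/2 ≈ 60.500000.

E[X] = 121/2 = 60.500000.


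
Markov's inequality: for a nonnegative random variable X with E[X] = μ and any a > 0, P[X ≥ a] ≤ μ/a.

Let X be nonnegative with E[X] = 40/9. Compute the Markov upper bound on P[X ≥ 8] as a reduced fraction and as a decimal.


μ = E[X] = 40/9, a = 8.
Markov: P[X ≥ 8] ≤ μ/a = (40/9)/8 = 5/9.
Numerically: ≈ 0.556.
(Since a = 8 > μ = 4.444, the bound 5/9 is < 1 and informative.)

P[X ≥ 8] ≤ 5/9 ≈ 0.556.


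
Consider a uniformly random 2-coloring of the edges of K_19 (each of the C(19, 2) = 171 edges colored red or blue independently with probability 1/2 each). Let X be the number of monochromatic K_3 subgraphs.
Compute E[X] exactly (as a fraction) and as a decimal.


Let X = Σ_S X_S over the C(19, 3) = 969 subsets S of size 3, where X_S = 1 if the K_3 on S is monochromatic.
For a fixed S, the K_3 on S has C(3, 2) = 3 edges. P[all 3 edges red] = (1/2)^3, and likewise for blue, so P[monochromatic] = 2·(1/2)^3 = 2^{1 − 3} = 1/4.
Summing: E[X] = C(19, 3) · 2^{1 − 3} = 969 · 1/4 = 969/4.
Numerically: E[X] ≈ 242.250000.

E[X] = C(19,3)·2^(1−C(3,2)) = 969/4 ≈ 242.250000.


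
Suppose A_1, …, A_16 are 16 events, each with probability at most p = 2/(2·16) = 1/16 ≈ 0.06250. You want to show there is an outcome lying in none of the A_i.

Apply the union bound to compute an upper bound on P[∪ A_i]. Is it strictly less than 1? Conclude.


Union bound: P[∪_{i=1}^{16} A_i] ≤ Σ_i P[A_i] ≤ 16·p = 16·(1/16) = 1.
Numerically: 1 ≈ 1.00000.
Is 1 < 1? NO.
Since the bound 1 is ≥ 1, the union bound is uninformative here; it does NOT by itself certify existence.

16·p = 1 ≈ 1.00000; existence NOT certified by the union bound.


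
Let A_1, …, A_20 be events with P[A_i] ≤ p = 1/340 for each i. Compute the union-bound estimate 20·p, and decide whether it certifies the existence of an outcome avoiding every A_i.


Union bound: P[∪_{i=1}^{20} A_i] ≤ Σ_i P[A_i] ≤ 20·p = 20·(1/340) = 1/17.
Numerically: 1/17 ≈ 0.0588.
Is 1/17 < 1? YES.
Since P[∪ A_i] ≤ 1/17 < 1, the complement has P[∩ A_i^c] ≥ 1 − 1/17 = 16/17 > 0, so some outcome avoids every A_i.

20·p = 1/17 ≈ 0.0588; existence CERTIFIED by the union bound.


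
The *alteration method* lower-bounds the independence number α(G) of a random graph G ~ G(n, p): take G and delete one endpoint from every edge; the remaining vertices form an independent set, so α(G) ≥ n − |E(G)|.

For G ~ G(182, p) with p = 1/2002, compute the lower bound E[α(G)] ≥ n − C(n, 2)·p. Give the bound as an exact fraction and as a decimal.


E[|E(G)|] = C(182, 2)·p = 16471 · (1/2002) = 181/22.
E[α(G)] ≥ n − E[|E(G)|] = 182 − 181/22 = 3823/22.
Numerically: ≈ 173.772727.
(This is only a lower bound; the true E[α(G)] may be larger.)

E[α(G)] ≥ 3823/22 ≈ 173.772727.


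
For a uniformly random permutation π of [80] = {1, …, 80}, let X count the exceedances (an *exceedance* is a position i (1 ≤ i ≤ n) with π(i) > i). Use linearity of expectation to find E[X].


Write X = Σ_{i=1}^{80} X_i, where X_i = 1_{π(i) > i}.
For each fixed i, π(i) is uniform over {1, …, 80} (marginal of a uniform permutation), so P[π(i) > i] = (n − i)/n. Summing: Σ_{i=1}^{80} (n − i)/n = (0 + 1 + … + 79)/80 = 80(80 − 1)/(2·80) = (80 − 1)/2.
Hence E[X] = Σ_{i=1}^{80} (80 − i)/80 = 79/2 ≈ 39.500000.

E[X] = 79/2 = 39.500000.


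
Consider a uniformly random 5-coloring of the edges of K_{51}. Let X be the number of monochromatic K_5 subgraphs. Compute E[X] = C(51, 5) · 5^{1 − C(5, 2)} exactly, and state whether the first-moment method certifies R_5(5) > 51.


E[X] = C(51, 5) · 5^{1 − 10} = 2349060 · 5^{−9} = 2349060/1953125.
As a reduced fraction: E[X] = 469812/390625 ≈ 1.2027.
Is E[X] < 1? NO.
Since E[X] ≥ 1, the first-moment bound is inconclusive at n = 51; it does NOT by itself certify R_5(5) > 51.

E[X] = 469812/390625 ≈ 1.2027; E[X] ≥ 1; first-moment method inconclusive here.


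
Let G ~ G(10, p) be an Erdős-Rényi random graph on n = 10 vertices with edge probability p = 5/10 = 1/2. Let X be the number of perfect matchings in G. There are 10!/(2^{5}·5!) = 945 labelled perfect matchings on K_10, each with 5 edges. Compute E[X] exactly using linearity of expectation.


K_10 has 10!/(2^{5}·5!) = 945 labelled perfect matchings.
For each such perfect matching H, let X_H = 1 if all 5 edges of H are present in G. Then P[X_H = 1] = p^{5} = (1/2)^{5} = 1/32.
Summing the indicators: E[X] = Σ_H E[X_H] = 945 · p^{5} = 945 · 1/32 = 945/32.
Numerically: E[X] ≈ 29.5312.

E[X] = 945 · (1/2)^{5} = 945/32 ≈ 29.5312.


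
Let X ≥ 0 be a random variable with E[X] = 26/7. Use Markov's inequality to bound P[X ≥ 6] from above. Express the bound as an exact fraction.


μ = E[X] = 26/7, a = 6.
Markov: P[X ≥ 6] ≤ μ/a = (26/7)/6 = 13/21.
Numerically: ≈ 0.619048.
(Since a = 6 > μ = 3.714286, the bound 13/21 is < 1 and informative.)

P[X ≥ 6] ≤ 13/21 ≈ 0.619048.


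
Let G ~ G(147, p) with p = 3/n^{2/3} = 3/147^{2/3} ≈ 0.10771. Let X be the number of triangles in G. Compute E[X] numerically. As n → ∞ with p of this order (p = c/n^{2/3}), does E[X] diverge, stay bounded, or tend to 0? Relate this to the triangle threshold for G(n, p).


Number of potential triangles: C(147, 3) = 518665.
Each occurs with probability p³ ≈ (0.10771)³ ≈ 1.2494794e-03.
By linearity: E[X] = C(147, 3)·p³ ≈ 518665 · 1.2494794e-03 ≈ 648.06122.
Since α = 2/3 < 1, p = c/n^{2/3} ≫ 1/n is above the triangle threshold p ~ 1/n. Asymptotically E[X] ~ (c³/6)·n^{3(1−α)} = (3³/6)·n^{1} → ∞; triangles are abundant w.h.p.

E[X] ≈ 648.06122; in regime p = Θ(1/n^{2/3}) E[X] diverges (above the triangle threshold p ~ 1/n).


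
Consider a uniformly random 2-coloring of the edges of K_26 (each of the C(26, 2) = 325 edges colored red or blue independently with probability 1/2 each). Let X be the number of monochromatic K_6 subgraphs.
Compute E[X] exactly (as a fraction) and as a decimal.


Let X = Σ_S X_S over the C(26, 6) = 230230 subsets S of size 6, where X_S = 1 if the K_6 on S is monochromatic.
For a fixed S, the K_6 on S has C(6, 2) = 15 edges. P[all 15 edges red] = (1/2)^15, and likewise for blue, so P[monochromatic] = 2·(1/2)^15 = 2^{1 − 15} = 1/16384.
Summing: E[X] = C(26, 6) · 2^{1 − 15} = 230230 · 1/16384 = 115115/8192.
Numerically: E[X] ≈ 14.0521.

E[X] = C(26,6)·2^(1−C(6,2)) = 115115/8192 ≈ 14.0521.


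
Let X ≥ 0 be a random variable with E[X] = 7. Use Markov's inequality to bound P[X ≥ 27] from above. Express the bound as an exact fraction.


μ = E[X] = 7, a = 27.
Markov: P[X ≥ 27] ≤ μ/a = (7)/27 = 7/27.
Numerically: ≈ 0.25926.
(Since a = 27 > μ = 7.00000, the bound 7/27 is < 1 and informative.)

P[X ≥ 27] ≤ 7/27 ≈ 0.25926.


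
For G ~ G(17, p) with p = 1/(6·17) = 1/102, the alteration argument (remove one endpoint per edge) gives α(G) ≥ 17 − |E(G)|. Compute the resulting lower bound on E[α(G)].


E[|E(G)|] = C(17, 2)·p = 136 · (1/102) = 4/3.
E[α(G)] ≥ n − E[|E(G)|] = 17 − 4/3 = 47/3.
Numerically: ≈ 15.66667.
(This is only a lower bound; the true E[α(G)] may be larger.)

E[α(G)] ≥ 47/3 ≈ 15.66667.


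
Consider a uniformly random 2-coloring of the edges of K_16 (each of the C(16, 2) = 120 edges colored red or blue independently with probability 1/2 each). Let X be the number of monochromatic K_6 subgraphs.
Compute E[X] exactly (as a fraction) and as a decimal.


Let X = Σ_S X_S over the C(16, 6) = 8008 subsets S of size 6, where X_S = 1 if the K_6 on S is monochromatic.
For a fixed S, the K_6 on S has C(6, 2) = 15 edges. P[all 15 edges red] = (1/2)^15, and likewise for blue, so P[monochromatic] = 2·(1/2)^15 = 2^{1 − 15} = 1/16384.
By linearity of expectation: E[X] = C(16, 6) · 2^{1 − 15} = 8008 · 1/16384 = 1001/2048.
Numerically: E[X] ≈ 0.48877.

E[X] = C(16,6)·2^(1−C(6,2)) = 1001/2048 ≈ 0.48877.


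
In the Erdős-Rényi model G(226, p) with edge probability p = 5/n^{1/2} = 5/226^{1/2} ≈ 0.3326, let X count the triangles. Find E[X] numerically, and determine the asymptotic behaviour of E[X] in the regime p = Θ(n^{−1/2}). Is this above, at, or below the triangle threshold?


Number of potential triangles: C(226, 3) = 1898400.
Each occurs with probability p³ ≈ (0.3326)³ ≈ 3.6791488e-02.
By linearity: E[X] = C(226, 3)·p³ ≈ 1898400 · 3.6791488e-02 ≈ 69844.96105.
Since α = 1/2 < 1, p = c/n^{1/2} ≫ 1/n is above the triangle threshold p ~ 1/n. Asymptotically E[X] ~ (c³/6)·n^{3(1−α)} = (5³/6)·n^{1.5} → ∞; triangles are abundant w.h.p.

E[X] ≈ 69844.96105; in regime p = Θ(1/n^{1/2}) E[X] diverges (above the triangle threshold p ~ 1/n).


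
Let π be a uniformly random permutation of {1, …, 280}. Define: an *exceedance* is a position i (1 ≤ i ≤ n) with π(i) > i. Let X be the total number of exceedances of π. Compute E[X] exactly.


Write X = Σ_{i=1}^{280} X_i, where X_i = 1_{π(i) > i}.
For each fixed i, π(i) is uniform over {1, …, 280} (marginal of a uniform permutation), so P[π(i) > i] = (n − i)/n. Summing: Σ_{i=1}^{280} (n − i)/n = (0 + 1 + … + 279)/280 = 280(280 − 1)/(2·280) = (280 − 1)/2.
Hence E[X] = Σ_{i=1}^{280} (280 − i)/280 = 279/2 ≈ 139.5000.

E[X] = 279/2 = 139.5000.


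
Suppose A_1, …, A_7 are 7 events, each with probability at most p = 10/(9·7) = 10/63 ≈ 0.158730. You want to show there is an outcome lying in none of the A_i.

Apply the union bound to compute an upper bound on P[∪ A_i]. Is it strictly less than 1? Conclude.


Union bound: P[∪_{i=1}^{7} A_i] ≤ Σ_i P[A_i] ≤ 7·p = 7·(10/63) = 10/9.
Numerically: 10/9 ≈ 1.111111.
Is 10/9 < 1? NO.
Since the bound 10/9 is ≥ 1, the union bound is uninformative here; it does NOT by itself certify existence.

7·p = 10/9 ≈ 1.111111; existence NOT certified by the union bound.


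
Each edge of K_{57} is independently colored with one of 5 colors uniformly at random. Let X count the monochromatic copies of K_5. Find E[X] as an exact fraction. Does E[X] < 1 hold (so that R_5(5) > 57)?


E[X] = C(57, 5) · 5^{1 − 10} = 4187106 · 5^{−9} = 4187106/1953125.
As a reduced fraction: E[X] = 4187106/1953125 ≈ 2.14380.
Is E[X] < 1? NO.
Since E[X] ≥ 1, the first-moment bound is inconclusive at n = 57; it does NOT by itself certify R_5(5) > 57.

E[X] = 4187106/1953125 ≈ 2.14380; E[X] ≥ 1; first-moment method inconclusive here.


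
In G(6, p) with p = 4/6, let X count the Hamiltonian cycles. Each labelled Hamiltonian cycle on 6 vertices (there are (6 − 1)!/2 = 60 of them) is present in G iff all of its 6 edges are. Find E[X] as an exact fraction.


K_6 has (6 − 1)!/2 = 60 labelled Hamiltonian cycles.
For each such Hamiltonian cycle H, let X_H = 1 if all 6 edges of H are present in G. Then P[X_H = 1] = p^{6} = (2/3)^{6} = 64/729.
Summing the indicators: E[X] = Σ_H E[X_H] = 60 · p^{6} = 60 · 64/729 = 1280/243.
Numerically: E[X] ≈ 5.26749.

E[X] = 60 · (2/3)^{6} = 1280/243 ≈ 5.26749.


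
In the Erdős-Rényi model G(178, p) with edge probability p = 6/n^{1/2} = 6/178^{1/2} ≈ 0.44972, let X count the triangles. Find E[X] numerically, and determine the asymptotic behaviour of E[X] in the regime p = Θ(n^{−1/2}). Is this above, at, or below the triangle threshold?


Number of potential triangles: C(178, 3) = 924176.
Each occurs with probability p³ ≈ (0.44972)³ ≈ 9.0954407e-02.
By linearity: E[X] = C(178, 3)·p³ ≈ 924176 · 9.0954407e-02 ≈ 84057.88023.
Since α = 1/2 < 1, p = c/n^{1/2} ≫ 1/n is above the triangle threshold p ~ 1/n. Asymptotically E[X] ~ (c³/6)·n^{3(1−α)} = (6³/6)·n^{1.5} → ∞; triangles are abundant w.h.p.

E[X] ≈ 84057.88023; in regime p = Θ(1/n^{1/2}) E[X] diverges (above the triangle threshold p ~ 1/n).


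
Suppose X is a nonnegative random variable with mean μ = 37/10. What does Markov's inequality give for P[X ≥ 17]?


μ = E[X] = 37/10, a = 17.
Markov: P[X ≥ 17] ≤ μ/a = (37/10)/17 = 37/170.
Numerically: ≈ 0.217647.
(Since a = 17 > μ = 3.700000, the bound 37/170 is < 1 and informative.)

P[X ≥ 17] ≤ 37/170 ≈ 0.217647.


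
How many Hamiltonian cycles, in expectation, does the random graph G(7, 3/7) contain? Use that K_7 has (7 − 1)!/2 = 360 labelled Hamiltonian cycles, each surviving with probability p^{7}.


K_7 has (7 − 1)!/2 = 360 labelled Hamiltonian cycles.
For each such Hamiltonian cycle H, let X_H = 1 if all 7 edges of H are present in G. Then P[X_H = 1] = p^{7} = (3/7)^{7} = 2187/823543.
By linearity of expectation: E[X] = Σ_H E[X_H] = 360 · p^{7} = 360 · 2187/823543 = 787320/823543.
Numerically: E[X] ≈ 0.956.

E[X] = 360 · (3/7)^{7} = 787320/823543 ≈ 0.956.
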